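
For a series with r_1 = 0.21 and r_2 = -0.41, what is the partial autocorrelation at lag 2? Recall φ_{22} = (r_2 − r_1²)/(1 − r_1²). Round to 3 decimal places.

-0.475

φ_{22} = (r_2 − r_1²) / (1 − r_1²)
r_1² = (0.21)² = 0.0441
Numerator = -0.41 − 0.0441 = -0.4541; denominator = 1 − 0.0441 = 0.9559
φ_{22} = -0.4541 / 0.9559 = -0.475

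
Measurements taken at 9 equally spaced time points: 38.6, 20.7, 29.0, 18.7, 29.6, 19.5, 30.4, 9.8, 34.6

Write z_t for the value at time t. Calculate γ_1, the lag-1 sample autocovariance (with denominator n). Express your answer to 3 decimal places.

Mean z̄ = (38.6 + 20.7 + 29.0 + 18.7 + 29.6 + 19.5 + 30.4 + 9.8 + 34.6)/9 = 25.6556
Σ_{t=1}^{8}(z_t−z̄)(z_{t+1}−z̄) = -401.9486
γ_1 = -401.9486 / 9 = -44.661

-44.661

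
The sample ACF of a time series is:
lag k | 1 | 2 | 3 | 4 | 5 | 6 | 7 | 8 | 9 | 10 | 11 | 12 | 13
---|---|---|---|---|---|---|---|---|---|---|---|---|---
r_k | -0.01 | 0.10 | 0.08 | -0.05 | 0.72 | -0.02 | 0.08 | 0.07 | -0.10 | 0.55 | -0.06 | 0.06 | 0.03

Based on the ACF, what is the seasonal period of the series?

5

The largest autocorrelation is r_5 = 0.72, with a weaker echo at lag 10 (0.55); the remaining lags stay at or below 0.10.
The dominant spike at lag 5 indicates a seasonal period of 5.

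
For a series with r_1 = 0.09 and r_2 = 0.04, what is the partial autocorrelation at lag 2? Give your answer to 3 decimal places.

φ_{22} = (r_2 − r_1²) / (1 − r_1²)
r_1² = (0.09)² = 0.0081
Numerator = 0.04 − 0.0081 = 0.0319; denominator = 1 − 0.0081 = 0.9919
φ_{22} = 0.0319 / 0.9919 = 0.032

0.032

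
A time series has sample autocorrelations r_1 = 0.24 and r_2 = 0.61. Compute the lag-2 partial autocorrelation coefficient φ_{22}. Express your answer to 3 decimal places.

0.586

φ_{22} = (r_2 − r_1²) / (1 − r_1²)
r_1² = (0.24)² = 0.0576
Numerator = 0.61 − 0.0576 = 0.5524; denominator = 1 − 0.0576 = 0.9424
φ_{22} = 0.5524 / 0.9424 = 0.586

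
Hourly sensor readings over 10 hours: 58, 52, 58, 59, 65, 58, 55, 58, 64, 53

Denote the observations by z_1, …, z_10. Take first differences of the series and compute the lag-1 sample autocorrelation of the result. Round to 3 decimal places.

First differences Δz: -6, 6, 1, 6, -7, -3, 3, 6, -11
Mean of differences = -0.5556
Numerator Σ(Δz_t−Δz̄)(Δz_{t+1}−Δz̄) = -95.6420
Denominator Σ(Δz_t−Δz̄)² = 330.2222
r_1(Δz) = -95.6420 / 330.2222 = -0.290

-0.290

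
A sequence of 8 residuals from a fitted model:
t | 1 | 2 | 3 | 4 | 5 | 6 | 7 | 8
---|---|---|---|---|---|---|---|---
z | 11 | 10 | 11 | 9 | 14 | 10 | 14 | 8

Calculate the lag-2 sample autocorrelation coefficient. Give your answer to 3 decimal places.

0.486

Mean z̄ = (11 + 10 + 11 + 9 + 14 + 10 + 14 + 8)/8 = 10.8750
Numerator Σ_{t=1}^{6}(z_t−z̄)(z_{t+2}−z̄) = 15.9688
Denominator Σ(z_t−z̄)² = 32.8750
r_2 = 15.9688 / 32.8750 = 0.486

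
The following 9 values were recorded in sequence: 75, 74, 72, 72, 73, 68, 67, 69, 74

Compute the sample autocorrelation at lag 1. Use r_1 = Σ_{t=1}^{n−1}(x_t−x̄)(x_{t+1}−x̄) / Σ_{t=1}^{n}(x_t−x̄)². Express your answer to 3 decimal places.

Mean x̄ = (75 + 74 + 72 + 72 + 73 + 68 + 67 + 69 + 74)/9 = 71.5556
Numerator Σ_{t=1}^{8}(x_t−x̄)(x_{t+1}−x̄) = 26.8025
Denominator Σ(x_t−x̄)² = 66.2222
r_1 = 26.8025 / 66.2222 = 0.405

0.405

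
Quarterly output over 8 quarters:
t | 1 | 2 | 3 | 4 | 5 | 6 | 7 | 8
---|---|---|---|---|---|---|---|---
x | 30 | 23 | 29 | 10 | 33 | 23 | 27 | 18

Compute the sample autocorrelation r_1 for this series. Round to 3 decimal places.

Mean x̄ = (30 + 23 + 29 + 10 + 33 + 23 + 27 + 18)/8 = 24.1250
Deviations from mean: 5.8750, -1.1250, 4.8750, -14.1250, 8.8750, -1.1250, 2.8750, -6.1250
Numerator Σ_{t=1}^{7}(x_t−x̄)(x_{t+1}−x̄) = -237.1406
Denominator Σ(x_t−x̄)² = 384.8750
r_1 = -237.1406 / 384.8750 = -0.616

-0.616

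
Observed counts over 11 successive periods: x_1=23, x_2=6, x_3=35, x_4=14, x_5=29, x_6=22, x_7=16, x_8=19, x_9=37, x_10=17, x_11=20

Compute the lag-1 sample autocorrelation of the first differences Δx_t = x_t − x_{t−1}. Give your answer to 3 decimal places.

First differences Δx: -17, 29, -21, 15, -7, -6, 3, 18, -20, 3
Mean of differences = -0.3000
Numerator Σ(Δx_t−Δx̄)(Δx_{t+1}−Δx̄) = -1860.7900
Denominator Σ(Δx_t−Δx̄)² = 2622.1000
r_1(Δx) = -1860.7900 / 2622.1000 = -0.710

-0.710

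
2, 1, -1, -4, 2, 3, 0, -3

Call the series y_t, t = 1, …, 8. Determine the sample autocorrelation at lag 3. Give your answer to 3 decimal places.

Mean ȳ = (2 + 1 − 1 − 4 + 2 + 3 + 0 − 3)/8 = 0.0000
Deviations from mean: 2.0000, 1.0000, -1.0000, -4.0000, 2.0000, 3.0000, 0.0000, -3.0000
Numerator Σ_{t=1}^{5}(y_t−ȳ)(y_{t+3}−ȳ) = -15.0000
Denominator Σ(y_t−ȳ)² = 44.0000
r_3 = -15.0000 / 44.0000 = -0.341

-0.341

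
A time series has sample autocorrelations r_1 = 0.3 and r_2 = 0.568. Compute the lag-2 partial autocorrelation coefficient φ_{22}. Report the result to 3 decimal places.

φ_{22} = (r_2 − r_1²) / (1 − r_1²)
r_1² = (0.3)² = 0.09
Numerator = 0.568 − 0.0900 = 0.4780; denominator = 1 − 0.0900 = 0.9100
φ_{22} = 0.4780 / 0.9100 = 0.525

0.525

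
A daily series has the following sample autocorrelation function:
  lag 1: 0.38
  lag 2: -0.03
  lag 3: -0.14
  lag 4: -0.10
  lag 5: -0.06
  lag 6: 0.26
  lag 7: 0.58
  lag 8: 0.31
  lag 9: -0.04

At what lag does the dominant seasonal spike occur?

The largest autocorrelation is r_7 = 0.58; the remaining lags stay at or below 0.38.
The dominant spike at lag 7 indicates a seasonal period of 7.

7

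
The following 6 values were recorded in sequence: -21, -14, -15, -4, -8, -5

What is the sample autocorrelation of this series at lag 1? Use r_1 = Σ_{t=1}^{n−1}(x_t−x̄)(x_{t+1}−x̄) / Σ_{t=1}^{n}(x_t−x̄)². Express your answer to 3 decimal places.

0.244

Mean x̄ = (-21 − 14 − 15 − 4 − 8 − 5)/6 = -11.1667
Numerator Σ_{t=1}^{5}(x_t−x̄)(x_{t+1}−x̄) = 53.4722
Denominator Σ(x_t−x̄)² = 218.8333
r_1 = 53.4722 / 218.8333 = 0.244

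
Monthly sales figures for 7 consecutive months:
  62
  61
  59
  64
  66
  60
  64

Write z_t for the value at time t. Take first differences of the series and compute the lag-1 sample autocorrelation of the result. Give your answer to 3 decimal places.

First differences Δz: -1, -2, 5, 2, -6, 4
Mean of differences = 0.3333
Numerator Σ(Δz_t−Δz̄)(Δz_{t+1}−Δz̄) = -33.7778
Denominator Σ(Δz_t−Δz̄)² = 85.3333
r_1(Δz) = -33.7778 / 85.3333 = -0.396

-0.396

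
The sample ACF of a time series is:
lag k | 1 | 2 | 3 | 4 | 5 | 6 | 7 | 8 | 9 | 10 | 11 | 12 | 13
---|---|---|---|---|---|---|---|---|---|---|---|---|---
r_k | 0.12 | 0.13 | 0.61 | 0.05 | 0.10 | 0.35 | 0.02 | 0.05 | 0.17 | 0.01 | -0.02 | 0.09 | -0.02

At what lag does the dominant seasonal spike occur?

3

The largest autocorrelation is r_3 = 0.61, with weaker echoes at lags 6 (0.35) and 9 (0.17); the remaining lags stay at or below 0.13.
The dominant spike at lag 3 indicates a seasonal period of 3.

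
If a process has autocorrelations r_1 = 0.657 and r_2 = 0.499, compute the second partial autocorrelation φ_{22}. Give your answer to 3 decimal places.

φ_{22} = (r_2 − r_1²) / (1 − r_1²)
r_1² = (0.657)² = 0.431649
Numerator = 0.499 − 0.4316 = 0.0674; denominator = 1 − 0.4316 = 0.5684
φ_{22} = 0.0674 / 0.5684 = 0.119

0.119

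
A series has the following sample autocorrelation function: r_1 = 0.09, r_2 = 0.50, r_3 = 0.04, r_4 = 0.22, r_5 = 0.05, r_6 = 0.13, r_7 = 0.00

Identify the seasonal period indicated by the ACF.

The largest autocorrelation is r_2 = 0.50, with a weaker echo at lag 4 (0.22); the remaining lags stay at or below 0.13.
The dominant spike at lag 2 indicates a seasonal period of 2.

2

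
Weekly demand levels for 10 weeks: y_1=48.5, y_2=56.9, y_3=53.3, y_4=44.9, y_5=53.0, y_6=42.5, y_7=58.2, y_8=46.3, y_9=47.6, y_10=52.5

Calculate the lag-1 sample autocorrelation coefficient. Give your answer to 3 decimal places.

Mean ȳ = (48.5 + 56.9 + 53.3 + 44.9 + 53.0 + 42.5 + 58.2 + 46.3 + 47.6 + 52.5)/10 = 50.3700
Numerator Σ_{t=1}^{9}(y_t−ȳ)(y_{t+1}−ȳ) = -132.3059
Denominator Σ(y_t−ȳ)² = 243.5810
r_1 = -132.3059 / 243.5810 = -0.543

-0.543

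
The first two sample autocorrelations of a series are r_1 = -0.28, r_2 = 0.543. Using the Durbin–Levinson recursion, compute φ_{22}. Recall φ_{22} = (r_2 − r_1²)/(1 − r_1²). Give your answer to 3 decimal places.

0.504

φ_{22} = (r_2 − r_1²) / (1 − r_1²)
r_1² = (-0.28)² = 0.0784
Numerator = 0.543 − 0.0784 = 0.4646; denominator = 1 − 0.0784 = 0.9216
φ_{22} = 0.4646 / 0.9216 = 0.504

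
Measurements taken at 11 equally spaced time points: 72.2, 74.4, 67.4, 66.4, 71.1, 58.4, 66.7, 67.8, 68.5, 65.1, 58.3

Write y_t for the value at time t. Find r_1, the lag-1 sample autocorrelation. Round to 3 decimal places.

Mean ȳ = (72.2 + 74.4 + 67.4 + 66.4 + 71.1 + 58.4 + 66.7 + 67.8 + 68.5 + 65.1 + 58.3)/11 = 66.9364
Numerator Σ_{t=1}^{10}(y_t−ȳ)(y_{t+1}−ȳ) = 20.8741
Denominator Σ(y_t−ȳ)² = 255.3255
r_1 = 20.8741 / 255.3255 = 0.082

0.082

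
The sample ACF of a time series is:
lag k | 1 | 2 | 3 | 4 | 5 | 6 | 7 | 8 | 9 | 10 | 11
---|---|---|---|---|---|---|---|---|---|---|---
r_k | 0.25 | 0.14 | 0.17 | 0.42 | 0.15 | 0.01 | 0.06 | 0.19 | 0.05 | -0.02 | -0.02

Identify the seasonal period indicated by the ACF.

The largest autocorrelation is r_4 = 0.42; the remaining lags stay at or below 0.25. The elevated value at lag 1 (0.25), dropping to 0.14 at lag 2, reflects decaying short-term dependence rather than seasonality.
The dominant spike at lag 4 indicates a seasonal period of 4.

4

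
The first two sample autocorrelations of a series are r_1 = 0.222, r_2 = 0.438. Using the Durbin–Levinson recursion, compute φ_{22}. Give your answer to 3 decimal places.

φ_{22} = (r_2 − r_1²) / (1 − r_1²)
r_1² = (0.222)² = 0.049284
Numerator = 0.438 − 0.0493 = 0.3887; denominator = 1 − 0.0493 = 0.9507
φ_{22} = 0.3887 / 0.9507 = 0.409

0.409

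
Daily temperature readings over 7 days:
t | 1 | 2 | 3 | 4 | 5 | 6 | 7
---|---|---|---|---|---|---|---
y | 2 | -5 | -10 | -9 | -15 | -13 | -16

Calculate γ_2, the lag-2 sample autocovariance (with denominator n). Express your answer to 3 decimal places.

Mean ȳ = (2 − 5 − 10 − 9 − 15 − 13 − 16)/7 = -9.4286
Deviations: 11.4286, 4.4286, -0.5714, 0.4286, -5.5714, -3.5714, -6.5714
Σ_{t=1}^{5}(y_t−ȳ)(y_{t+2}−ȳ) = 33.6327
γ_2 = 33.6327 / 7 = 4.805

4.805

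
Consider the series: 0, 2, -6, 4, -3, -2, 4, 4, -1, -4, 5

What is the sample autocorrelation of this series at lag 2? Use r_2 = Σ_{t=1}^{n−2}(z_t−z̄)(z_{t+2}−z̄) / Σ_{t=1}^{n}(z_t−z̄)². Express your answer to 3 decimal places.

-0.191

Mean z̄ = (0 + 2 − 6 + 4 − 3 − 2 + 4 + 4 − 1 − 4 + 5)/11 = 0.2727
Numerator Σ_{t=1}^{9}(z_t−z̄)(z_{t+2}−z̄) = -27.1488
Denominator Σ(z_t−z̄)² = 142.1818
r_2 = -27.1488 / 142.1818 = -0.191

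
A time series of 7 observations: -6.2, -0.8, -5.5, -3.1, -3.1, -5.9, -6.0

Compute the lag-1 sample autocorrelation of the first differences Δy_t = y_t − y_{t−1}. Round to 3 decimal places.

First differences Δy: 5.4, -4.7, 2.4, 0.0, -2.8, -0.1
Mean of differences = 0.0333
Numerator Σ(Δy_t−Δȳ)(Δy_{t+1}−Δȳ) = -36.2111
Denominator Σ(Δy_t−Δȳ)² = 64.8533
r_1(Δy) = -36.2111 / 64.8533 = -0.558

-0.558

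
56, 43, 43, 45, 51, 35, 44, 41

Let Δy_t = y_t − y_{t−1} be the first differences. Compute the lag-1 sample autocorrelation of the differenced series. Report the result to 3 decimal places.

-0.492

First differences Δy: -13, 0, 2, 6, -16, 9, -3
Mean of differences = -2.1429
Numerator Σ(Δy_t−Δȳ)(Δy_{t+1}−Δȳ) = -257.4490
Denominator Σ(Δy_t−Δȳ)² = 522.8571
r_1(Δy) = -257.4490 / 522.8571 = -0.492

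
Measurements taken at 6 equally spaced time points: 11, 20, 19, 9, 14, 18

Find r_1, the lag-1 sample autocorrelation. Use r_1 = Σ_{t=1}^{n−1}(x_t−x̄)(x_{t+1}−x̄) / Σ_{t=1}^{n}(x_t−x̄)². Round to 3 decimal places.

Mean x̄ = (11 + 20 + 19 + 9 + 14 + 18)/6 = 15.1667
Deviations from mean: -4.1667, 4.8333, 3.8333, -6.1667, -1.1667, 2.8333
Σ(x_t−x̄)(x_{t+1}−x̄) = (-20.1389) + (18.5278) + (-23.6389) + (7.1944) + (-3.3056) = -21.3611
Denominator Σ(x_t−x̄)² = 102.8333
r_1 = -21.3611 / 102.8333 = -0.208

-0.208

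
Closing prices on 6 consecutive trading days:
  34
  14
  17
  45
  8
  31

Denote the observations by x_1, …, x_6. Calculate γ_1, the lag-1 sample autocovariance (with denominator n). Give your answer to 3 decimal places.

-102.616

Mean x̄ = (34 + 14 + 17 + 45 + 8 + 31)/6 = 24.8333
Σ_{t=1}^{5}(x_t−x̄)(x_{t+1}−x̄) = -615.6944
γ_1 = -615.6944 / 6 = -102.616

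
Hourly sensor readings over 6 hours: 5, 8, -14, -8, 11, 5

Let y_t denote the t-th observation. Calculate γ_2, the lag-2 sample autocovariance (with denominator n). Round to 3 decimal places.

-50.843

Mean ȳ = (5 + 8 − 14 − 8 + 11 + 5)/6 = 1.1667
Σ_{t=1}^{4}(y_t−ȳ)(y_{t+2}−ȳ) = -305.0556
γ_2 = -305.0556 / 6 = -50.843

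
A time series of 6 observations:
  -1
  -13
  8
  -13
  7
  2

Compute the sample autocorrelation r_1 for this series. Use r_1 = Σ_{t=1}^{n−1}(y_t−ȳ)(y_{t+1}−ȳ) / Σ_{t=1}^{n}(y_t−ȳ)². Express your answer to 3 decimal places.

Mean ȳ = (-1 − 13 + 8 − 13 + 7 + 2)/6 = -1.6667
Deviations from mean: 0.6667, -11.3333, 9.6667, -11.3333, 8.6667, 3.6667
Σ(y_t−ȳ)(y_{t+1}−ȳ) = (-7.5556) + (-109.5556) + (-109.5556) + (-98.2222) + (31.7778) = -293.1111
Denominator Σ(y_t−ȳ)² = 439.3333
r_1 = -293.1111 / 439.3333 = -0.667

-0.667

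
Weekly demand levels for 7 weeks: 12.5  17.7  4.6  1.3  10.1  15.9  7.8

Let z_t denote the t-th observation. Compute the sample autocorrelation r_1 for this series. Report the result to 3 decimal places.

Mean z̄ = (12.5 + 17.7 + 4.6 + 1.3 + 10.1 + 15.9 + 7.8)/7 = 9.9857
Numerator Σ_{t=1}^{6}(z_t−z̄)(z_{t+1}−z̄) = 11.3841
Denominator Σ(z_t−z̄)² = 210.0486
r_1 = 11.3841 / 210.0486 = 0.054

0.054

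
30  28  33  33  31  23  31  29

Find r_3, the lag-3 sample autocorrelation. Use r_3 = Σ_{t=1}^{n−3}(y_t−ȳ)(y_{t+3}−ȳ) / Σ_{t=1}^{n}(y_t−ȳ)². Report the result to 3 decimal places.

Mean ȳ = (30 + 28 + 33 + 33 + 31 + 23 + 31 + 29)/8 = 29.7500
Deviations from mean: 0.2500, -1.7500, 3.2500, 3.2500, 1.2500, -6.7500, 1.2500, -0.7500
Numerator Σ_{t=1}^{5}(y_t−ȳ)(y_{t+3}−ȳ) = -20.1875
Denominator Σ(y_t−ȳ)² = 73.5000
r_3 = -20.1875 / 73.5000 = -0.275

-0.275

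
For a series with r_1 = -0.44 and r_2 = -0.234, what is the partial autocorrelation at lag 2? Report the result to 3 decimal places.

φ_{22} = (r_2 − r_1²) / (1 − r_1²)
r_1² = (-0.44)² = 0.1936
Numerator = -0.234 − 0.1936 = -0.4276; denominator = 1 − 0.1936 = 0.8064
φ_{22} = -0.4276 / 0.8064 = -0.530

-0.530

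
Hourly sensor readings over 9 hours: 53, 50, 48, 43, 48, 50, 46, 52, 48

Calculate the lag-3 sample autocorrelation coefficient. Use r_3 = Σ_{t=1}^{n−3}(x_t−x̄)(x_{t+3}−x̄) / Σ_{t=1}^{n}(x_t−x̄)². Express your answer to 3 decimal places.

Mean x̄ = (53 + 50 + 48 + 43 + 48 + 50 + 46 + 52 + 48)/9 = 48.6667
Σ(x_t−x̄)(x_{t+3}−x̄) = (-24.5556) + (-0.8889) + (-0.8889) + (15.1111) + (-2.2222) + (-0.8889) = -14.3333
Denominator Σ(x_t−x̄)² = 74.0000
r_3 = -14.3333 / 74.0000 = -0.194

-0.194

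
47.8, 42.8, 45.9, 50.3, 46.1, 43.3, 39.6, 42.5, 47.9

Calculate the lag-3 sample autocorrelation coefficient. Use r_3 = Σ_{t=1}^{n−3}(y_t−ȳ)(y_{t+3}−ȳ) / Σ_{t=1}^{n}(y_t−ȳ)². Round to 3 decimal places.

-0.292

Mean ȳ = (47.8 + 42.8 + 45.9 + 50.3 + 46.1 + 43.3 + 39.6 + 42.5 + 47.9)/9 = 45.1333
Σ(y_t−ȳ)(y_{t+3}−ȳ) = (13.7778) + (-2.2556) + (-1.4056) + (-28.5889) + (-2.5456) + (-5.0722) = -26.0900
Denominator Σ(y_t−ȳ)² = 89.3400
r_3 = -26.0900 / 89.3400 = -0.292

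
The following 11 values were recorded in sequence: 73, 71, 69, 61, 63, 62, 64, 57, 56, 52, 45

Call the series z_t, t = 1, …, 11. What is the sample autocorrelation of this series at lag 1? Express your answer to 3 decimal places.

0.573

Mean z̄ = (73 + 71 + 69 + 61 + 63 + 62 + 64 + 57 + 56 + 52 + 45)/11 = 61.1818
Numerator Σ_{t=1}^{10}(z_t−z̄)(z_{t+1}−z̄) = 400.8760
Denominator Σ(z_t−z̄)² = 699.6364
r_1 = 400.8760 / 699.6364 = 0.573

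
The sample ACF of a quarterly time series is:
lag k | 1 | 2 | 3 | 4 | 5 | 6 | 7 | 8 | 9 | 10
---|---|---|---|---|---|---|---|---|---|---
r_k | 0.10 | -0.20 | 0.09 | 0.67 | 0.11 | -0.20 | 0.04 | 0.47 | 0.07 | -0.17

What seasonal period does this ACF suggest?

4

The largest autocorrelation is r_4 = 0.67, with a weaker echo at lag 8 (0.47); the remaining lags stay at or below 0.11.
The dominant spike at lag 4 indicates a seasonal period of 4.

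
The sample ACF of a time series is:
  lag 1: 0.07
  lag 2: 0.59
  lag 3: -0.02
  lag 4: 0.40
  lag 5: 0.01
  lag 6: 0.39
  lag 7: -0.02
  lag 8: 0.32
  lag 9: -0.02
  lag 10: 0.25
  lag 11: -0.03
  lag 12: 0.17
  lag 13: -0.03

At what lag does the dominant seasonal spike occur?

The largest autocorrelation is r_2 = 0.59, with weaker echoes at lags 4 (0.40), 6 (0.39), 8 (0.32), 10 (0.25) and 12 (0.17); the remaining lags stay at or below 0.07.
The dominant spike at lag 2 indicates a seasonal period of 2.

2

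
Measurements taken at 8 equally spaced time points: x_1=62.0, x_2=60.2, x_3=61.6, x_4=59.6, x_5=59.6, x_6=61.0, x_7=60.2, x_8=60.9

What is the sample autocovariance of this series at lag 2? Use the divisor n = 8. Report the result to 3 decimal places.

0.117

Mean x̄ = (62.0 + 60.2 + 61.6 + 59.6 + 59.6 + 61.0 + 60.2 + 60.9)/8 = 60.6375
Deviations: 1.3625, -0.4375, 0.9625, -1.0375, -1.0375, 0.3625, -0.4375, 0.2625
Σ_{t=1}^{6}(x_t−x̄)(x_{t+2}−x̄) = 0.9397
γ_2 = 0.9397 / 8 = 0.117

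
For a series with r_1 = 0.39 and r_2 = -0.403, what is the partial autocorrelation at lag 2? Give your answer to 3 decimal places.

-0.655

φ_{22} = (r_2 − r_1²) / (1 − r_1²)
r_1² = (0.39)² = 0.1521
Numerator = -0.403 − 0.1521 = -0.5551; denominator = 1 − 0.1521 = 0.8479
φ_{22} = -0.5551 / 0.8479 = -0.655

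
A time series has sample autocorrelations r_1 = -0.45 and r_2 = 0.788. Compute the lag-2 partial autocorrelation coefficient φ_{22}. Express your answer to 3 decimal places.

φ_{22} = (r_2 − r_1²) / (1 − r_1²)
r_1² = (-0.45)² = 0.2025
Numerator = 0.788 − 0.2025 = 0.5855; denominator = 1 − 0.2025 = 0.7975
φ_{22} = 0.5855 / 0.7975 = 0.734

0.734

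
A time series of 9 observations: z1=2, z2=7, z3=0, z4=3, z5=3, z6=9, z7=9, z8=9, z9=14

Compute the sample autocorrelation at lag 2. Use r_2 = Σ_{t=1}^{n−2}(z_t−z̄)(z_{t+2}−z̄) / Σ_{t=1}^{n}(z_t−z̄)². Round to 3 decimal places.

0.342

Mean z̄ = (2 + 7 + 0 + 3 + 3 + 9 + 9 + 9 + 14)/9 = 6.2222
Numerator Σ_{t=1}^{7}(z_t−z̄)(z_{t+2}−z̄) = 55.2346
Denominator Σ(z_t−z̄)² = 161.5556
r_2 = 55.2346 / 161.5556 = 0.342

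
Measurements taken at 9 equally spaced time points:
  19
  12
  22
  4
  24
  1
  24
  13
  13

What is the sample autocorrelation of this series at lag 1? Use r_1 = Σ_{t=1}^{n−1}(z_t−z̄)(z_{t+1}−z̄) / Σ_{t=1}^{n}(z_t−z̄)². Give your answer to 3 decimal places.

-0.851

Mean z̄ = (19 + 12 + 22 + 4 + 24 + 1 + 24 + 13 + 13)/9 = 14.6667
Numerator Σ_{t=1}^{8}(z_t−z̄)(z_{t+1}−z̄) = -476.7778
Denominator Σ(z_t−z̄)² = 560.0000
r_1 = -476.7778 / 560.0000 = -0.851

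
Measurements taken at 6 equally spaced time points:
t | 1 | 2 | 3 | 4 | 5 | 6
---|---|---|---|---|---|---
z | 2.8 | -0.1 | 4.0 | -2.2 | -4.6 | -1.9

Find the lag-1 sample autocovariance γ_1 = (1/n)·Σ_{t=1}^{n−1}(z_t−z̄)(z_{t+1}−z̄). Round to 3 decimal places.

1.384

Mean z̄ = (2.8 − 0.1 + 4.0 − 2.2 − 4.6 − 1.9)/6 = -0.3333
Deviations: 3.1333, 0.2333, 4.3333, -1.8667, -4.2667, -1.5667
Σ_{t=1}^{5}(z_t−z̄)(z_{t+1}−z̄) = 8.3022
γ_1 = 8.3022 / 6 = 1.384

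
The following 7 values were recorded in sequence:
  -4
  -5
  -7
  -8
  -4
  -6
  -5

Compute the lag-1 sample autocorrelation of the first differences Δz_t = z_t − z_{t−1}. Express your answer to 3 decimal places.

First differences Δz: -1, -2, -1, 4, -2, 1
Mean of differences = -0.1667
Numerator Σ(Δz_t−Δz̄)(Δz_{t+1}−Δz̄) = -10.1944
Denominator Σ(Δz_t−Δz̄)² = 26.8333
r_1(Δz) = -10.1944 / 26.8333 = -0.380

-0.380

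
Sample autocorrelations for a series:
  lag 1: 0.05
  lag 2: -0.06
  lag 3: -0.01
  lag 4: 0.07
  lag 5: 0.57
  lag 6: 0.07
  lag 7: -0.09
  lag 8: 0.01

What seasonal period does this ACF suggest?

5

The largest autocorrelation is r_5 = 0.57; the remaining lags stay at or below 0.07.
The dominant spike at lag 5 indicates a seasonal period of 5.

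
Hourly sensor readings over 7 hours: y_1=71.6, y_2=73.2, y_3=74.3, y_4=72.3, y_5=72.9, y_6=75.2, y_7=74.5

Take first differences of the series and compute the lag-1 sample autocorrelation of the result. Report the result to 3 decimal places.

First differences Δy: 1.6, 1.1, -2.0, 0.6, 2.3, -0.7
Mean of differences = 0.4833
Numerator Σ(Δy_t−Δȳ)(Δy_{t+1}−Δȳ) = -3.0703
Denominator Σ(Δy_t−Δȳ)² = 12.5083
r_1(Δy) = -3.0703 / 12.5083 = -0.245

-0.245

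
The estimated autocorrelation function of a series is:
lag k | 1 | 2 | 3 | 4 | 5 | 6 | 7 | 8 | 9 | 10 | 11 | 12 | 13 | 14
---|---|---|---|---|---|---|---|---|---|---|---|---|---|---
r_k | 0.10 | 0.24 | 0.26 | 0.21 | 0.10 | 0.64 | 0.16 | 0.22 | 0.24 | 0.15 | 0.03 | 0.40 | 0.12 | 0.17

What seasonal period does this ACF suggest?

The largest autocorrelation is r_6 = 0.64, with a weaker echo at lag 12 (0.40); the remaining lags stay at or below 0.26.
The dominant spike at lag 6 indicates a seasonal period of 6.

6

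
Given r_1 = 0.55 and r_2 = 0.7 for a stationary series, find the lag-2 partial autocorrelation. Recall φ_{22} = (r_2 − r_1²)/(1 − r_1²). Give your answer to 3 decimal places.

φ_{22} = (r_2 − r_1²) / (1 − r_1²)
r_1² = (0.55)² = 0.3025
Numerator = 0.7 − 0.3025 = 0.3975; denominator = 1 − 0.3025 = 0.6975
φ_{22} = 0.3975 / 0.6975 = 0.570

0.570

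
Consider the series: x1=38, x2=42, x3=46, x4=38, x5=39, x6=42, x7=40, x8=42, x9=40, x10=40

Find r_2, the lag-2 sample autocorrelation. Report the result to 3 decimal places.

Mean x̄ = (38 + 42 + 46 + 38 + 39 + 42 + 40 + 42 + 40 + 40)/10 = 40.7000
Numerator Σ_{t=1}^{8}(x_t−x̄)(x_{t+2}−x̄) = -27.8800
Denominator Σ(x_t−x̄)² = 52.1000
r_2 = -27.8800 / 52.1000 = -0.535

-0.535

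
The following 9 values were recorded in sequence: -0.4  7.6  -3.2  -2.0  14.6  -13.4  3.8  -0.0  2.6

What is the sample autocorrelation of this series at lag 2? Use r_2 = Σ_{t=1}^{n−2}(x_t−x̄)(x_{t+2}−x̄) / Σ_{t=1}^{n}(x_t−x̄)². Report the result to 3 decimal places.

0.062

Mean x̄ = (-0.4 + 7.6 − 3.2 − 2.0 + 14.6 − 13.4 + 3.8 − 0.0 + 2.6)/9 = 1.0667
Σ(x_t−x̄)(x_{t+2}−x̄) = (6.2578) + (-20.0356) + (-57.7422) + (44.3644) + (36.9911) + (15.4311) + (4.1911) = 29.4578
Denominator Σ(x_t−x̄)² = 475.8400
r_2 = 29.4578 / 475.8400 = 0.062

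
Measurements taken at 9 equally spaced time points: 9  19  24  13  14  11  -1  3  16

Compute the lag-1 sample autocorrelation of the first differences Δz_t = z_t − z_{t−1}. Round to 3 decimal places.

First differences Δz: 10, 5, -11, 1, -3, -12, 4, 13
Mean of differences = 0.8750
Numerator Σ(Δz_t−Δz̄)(Δz_{t+1}−Δz̄) = 34.2344
Denominator Σ(Δz_t−Δz̄)² = 578.8750
r_1(Δz) = 34.2344 / 578.8750 = 0.059

0.059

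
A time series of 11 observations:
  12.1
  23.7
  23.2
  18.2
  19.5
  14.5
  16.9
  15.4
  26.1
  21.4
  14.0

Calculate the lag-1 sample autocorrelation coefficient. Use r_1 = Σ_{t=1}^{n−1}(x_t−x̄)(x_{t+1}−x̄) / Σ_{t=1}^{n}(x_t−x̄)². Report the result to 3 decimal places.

Mean x̄ = (12.1 + 23.7 + 23.2 + 18.2 + 19.5 + 14.5 + 16.9 + 15.4 + 26.1 + 21.4 + 14.0)/11 = 18.6364
Numerator Σ_{t=1}^{10}(x_t−x̄)(x_{t+1}−x̄) = -19.4695
Denominator Σ(x_t−x̄)² = 205.5655
r_1 = -19.4695 / 205.5655 = -0.095

-0.095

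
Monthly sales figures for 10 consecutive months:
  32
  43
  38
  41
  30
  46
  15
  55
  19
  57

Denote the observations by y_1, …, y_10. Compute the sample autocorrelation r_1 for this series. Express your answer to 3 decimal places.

Mean ȳ = (32 + 43 + 38 + 41 + 30 + 46 + 15 + 55 + 19 + 57)/10 = 37.6000
Numerator Σ_{t=1}^{9}(y_t−ȳ)(y_{t+1}−ȳ) = -1383.9600
Denominator Σ(y_t−ȳ)² = 1736.4000
r_1 = -1383.9600 / 1736.4000 = -0.797

-0.797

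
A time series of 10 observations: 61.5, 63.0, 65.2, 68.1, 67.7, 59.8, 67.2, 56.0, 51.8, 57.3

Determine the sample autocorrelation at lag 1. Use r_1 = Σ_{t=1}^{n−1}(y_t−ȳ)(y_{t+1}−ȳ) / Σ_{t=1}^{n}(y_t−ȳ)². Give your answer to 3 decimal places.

0.406

Mean ȳ = (61.5 + 63.0 + 65.2 + 68.1 + 67.7 + 59.8 + 67.2 + 56.0 + 51.8 + 57.3)/10 = 61.7600
Numerator Σ_{t=1}^{9}(y_t−ȳ)(y_{t+1}−ȳ) = 111.5644
Denominator Σ(y_t−ȳ)² = 274.6240
r_1 = 111.5644 / 274.6240 = 0.406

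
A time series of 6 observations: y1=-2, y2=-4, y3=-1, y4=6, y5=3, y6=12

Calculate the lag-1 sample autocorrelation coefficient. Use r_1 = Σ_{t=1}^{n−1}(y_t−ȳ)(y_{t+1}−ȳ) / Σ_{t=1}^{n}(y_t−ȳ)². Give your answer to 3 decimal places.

0.255

Mean ȳ = (-2 − 4 − 1 + 6 + 3 + 12)/6 = 2.3333
Deviations from mean: -4.3333, -6.3333, -3.3333, 3.6667, 0.6667, 9.6667
Numerator Σ_{t=1}^{5}(y_t−ȳ)(y_{t+1}−ȳ) = 45.2222
Denominator Σ(y_t−ȳ)² = 177.3333
r_1 = 45.2222 / 177.3333 = 0.255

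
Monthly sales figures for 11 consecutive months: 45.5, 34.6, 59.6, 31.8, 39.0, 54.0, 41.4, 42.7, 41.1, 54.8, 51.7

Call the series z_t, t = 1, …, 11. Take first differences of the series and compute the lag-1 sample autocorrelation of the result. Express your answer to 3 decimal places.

-0.625

First differences Δz: -10.9, 25.0, -27.8, 7.2, 15.0, -12.6, 1.3, -1.6, 13.7, -3.1
Mean of differences = 0.6200
Numerator Σ(Δz_t−Δz̄)(Δz_{t+1}−Δz̄) = -1344.4184
Denominator Σ(Δz_t−Δz̄)² = 2149.9560
r_1(Δz) = -1344.4184 / 2149.9560 = -0.625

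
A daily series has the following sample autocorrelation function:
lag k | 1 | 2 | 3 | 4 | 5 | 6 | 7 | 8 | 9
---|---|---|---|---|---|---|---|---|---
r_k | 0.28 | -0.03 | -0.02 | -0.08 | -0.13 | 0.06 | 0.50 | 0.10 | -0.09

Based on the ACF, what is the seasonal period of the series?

The largest autocorrelation is r_7 = 0.50; the remaining lags stay at or below 0.28.
The dominant spike at lag 7 indicates a seasonal period of 7.

7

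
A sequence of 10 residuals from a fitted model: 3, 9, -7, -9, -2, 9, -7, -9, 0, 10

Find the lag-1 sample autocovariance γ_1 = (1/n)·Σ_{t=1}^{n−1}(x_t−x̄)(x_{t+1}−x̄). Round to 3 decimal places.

2.211

Mean x̄ = (3 + 9 − 7 − 9 − 2 + 9 − 7 − 9 + 0 + 10)/10 = -0.3000
Σ_{t=1}^{9}(x_t−x̄)(x_{t+1}−x̄) = 22.1100
γ_1 = 22.1100 / 10 = 2.211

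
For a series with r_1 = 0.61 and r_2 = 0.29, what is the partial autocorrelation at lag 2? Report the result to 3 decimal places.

φ_{22} = (r_2 − r_1²) / (1 − r_1²)
r_1² = (0.61)² = 0.3721
Numerator = 0.29 − 0.3721 = -0.0821; denominator = 1 − 0.3721 = 0.6279
φ_{22} = -0.0821 / 0.6279 = -0.131

-0.131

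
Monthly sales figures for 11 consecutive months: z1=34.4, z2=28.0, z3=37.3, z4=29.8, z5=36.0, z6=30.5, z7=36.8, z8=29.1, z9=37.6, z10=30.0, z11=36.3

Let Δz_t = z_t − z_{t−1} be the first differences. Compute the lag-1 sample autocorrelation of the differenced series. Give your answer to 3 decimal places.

First differences Δz: -6.4, 9.3, -7.5, 6.2, -5.5, 6.3, -7.7, 8.5, -7.6, 6.3
Mean of differences = 0.1900
Numerator Σ(Δz_t−Δz̄)(Δz_{t+1}−Δz̄) = -471.3761
Denominator Σ(Δz_t−Δz̄)² = 520.7090
r_1(Δz) = -471.3761 / 520.7090 = -0.905

-0.905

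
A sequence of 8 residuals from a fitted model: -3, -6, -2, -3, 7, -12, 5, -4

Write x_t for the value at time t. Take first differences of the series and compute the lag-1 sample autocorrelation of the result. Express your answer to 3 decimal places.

-0.806

First differences Δx: -3, 4, -1, 10, -19, 17, -9
Mean of differences = -0.1429
Numerator Σ(Δx_t−Δx̄)(Δx_{t+1}−Δx̄) = -690.4490
Denominator Σ(Δx_t−Δx̄)² = 856.8571
r_1(Δx) = -690.4490 / 856.8571 = -0.806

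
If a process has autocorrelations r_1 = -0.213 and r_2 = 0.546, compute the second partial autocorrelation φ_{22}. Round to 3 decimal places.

0.524

φ_{22} = (r_2 − r_1²) / (1 − r_1²)
r_1² = (-0.213)² = 0.045369
Numerator = 0.546 − 0.0454 = 0.5006; denominator = 1 − 0.0454 = 0.9546
φ_{22} = 0.5006 / 0.9546 = 0.524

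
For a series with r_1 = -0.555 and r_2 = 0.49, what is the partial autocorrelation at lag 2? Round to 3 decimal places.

0.263

φ_{22} = (r_2 − r_1²) / (1 − r_1²)
r_1² = (-0.555)² = 0.308025
Numerator = 0.49 − 0.3080 = 0.1820; denominator = 1 − 0.3080 = 0.6920
φ_{22} = 0.1820 / 0.6920 = 0.263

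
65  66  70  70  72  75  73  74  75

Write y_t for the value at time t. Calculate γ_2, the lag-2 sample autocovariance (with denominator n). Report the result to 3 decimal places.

3.047

Mean ȳ = (65 + 66 + 70 + 70 + 72 + 75 + 73 + 74 + 75)/9 = 71.1111
Σ_{t=1}^{7}(y_t−ȳ)(y_{t+2}−ȳ) = 27.4198
γ_2 = 27.4198 / 9 = 3.047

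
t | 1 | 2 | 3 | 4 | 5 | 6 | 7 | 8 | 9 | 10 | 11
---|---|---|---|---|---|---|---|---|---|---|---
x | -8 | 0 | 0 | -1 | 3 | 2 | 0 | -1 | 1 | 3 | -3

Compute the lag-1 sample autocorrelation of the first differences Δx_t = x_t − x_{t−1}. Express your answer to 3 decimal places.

First differences Δx: 8, 0, -1, 4, -1, -2, -1, 2, 2, -6
Mean of differences = 0.5000
Numerator Σ(Δx_t−Δx̄)(Δx_{t+1}−Δx̄) = -15.7500
Denominator Σ(Δx_t−Δx̄)² = 128.5000
r_1(Δx) = -15.7500 / 128.5000 = -0.123

-0.123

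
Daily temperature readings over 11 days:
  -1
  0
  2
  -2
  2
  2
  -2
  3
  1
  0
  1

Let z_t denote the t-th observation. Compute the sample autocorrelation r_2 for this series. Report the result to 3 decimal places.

Mean z̄ = (-1 + 0 + 2 − 2 + 2 + 2 − 2 + 3 + 1 + 0 + 1)/11 = 0.5455
Numerator Σ_{t=1}^{9}(z_t−z̄)(z_{t+2}−z̄) = -4.8678
Denominator Σ(z_t−z̄)² = 28.7273
r_2 = -4.8678 / 28.7273 = -0.169

-0.169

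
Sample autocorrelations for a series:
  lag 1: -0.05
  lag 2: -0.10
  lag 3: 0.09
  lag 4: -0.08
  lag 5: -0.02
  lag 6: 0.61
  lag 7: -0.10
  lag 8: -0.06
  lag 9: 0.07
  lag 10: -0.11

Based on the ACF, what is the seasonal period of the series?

6

The largest autocorrelation is r_6 = 0.61; the remaining lags stay at or below 0.09.
The dominant spike at lag 6 indicates a seasonal period of 6.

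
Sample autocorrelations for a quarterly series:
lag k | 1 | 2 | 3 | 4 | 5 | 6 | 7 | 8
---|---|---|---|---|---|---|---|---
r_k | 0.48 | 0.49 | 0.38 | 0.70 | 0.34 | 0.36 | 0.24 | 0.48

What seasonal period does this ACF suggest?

The largest autocorrelation is r_4 = 0.70; the remaining lags stay at or below 0.49.
The dominant spike at lag 4 indicates a seasonal period of 4.

4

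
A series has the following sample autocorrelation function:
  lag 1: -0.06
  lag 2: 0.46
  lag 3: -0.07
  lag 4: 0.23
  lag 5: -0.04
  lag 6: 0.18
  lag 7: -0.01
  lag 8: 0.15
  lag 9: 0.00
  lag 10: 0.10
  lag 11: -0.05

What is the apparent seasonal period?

The largest autocorrelation is r_2 = 0.46, with weaker echoes at lags 4 (0.23), 6 (0.18) and 8 (0.15); the remaining lags stay at or below 0.10.
The dominant spike at lag 2 indicates a seasonal period of 2.

2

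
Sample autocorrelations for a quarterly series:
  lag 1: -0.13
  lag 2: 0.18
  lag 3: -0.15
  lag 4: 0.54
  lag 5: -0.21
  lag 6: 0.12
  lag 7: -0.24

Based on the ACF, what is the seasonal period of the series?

4

The largest autocorrelation is r_4 = 0.54; the remaining lags stay at or below 0.18.
The dominant spike at lag 4 indicates a seasonal period of 4.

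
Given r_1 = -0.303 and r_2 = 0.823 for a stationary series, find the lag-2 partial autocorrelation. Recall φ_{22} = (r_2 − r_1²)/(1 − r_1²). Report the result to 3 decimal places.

0.805

φ_{22} = (r_2 − r_1²) / (1 − r_1²)
r_1² = (-0.303)² = 0.091809
Numerator = 0.823 − 0.0918 = 0.7312; denominator = 1 − 0.0918 = 0.9082
φ_{22} = 0.7312 / 0.9082 = 0.805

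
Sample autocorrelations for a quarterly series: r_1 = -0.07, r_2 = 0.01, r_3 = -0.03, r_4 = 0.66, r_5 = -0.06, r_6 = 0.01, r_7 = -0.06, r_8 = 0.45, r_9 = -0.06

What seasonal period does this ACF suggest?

4

The largest autocorrelation is r_4 = 0.66, with a weaker echo at lag 8 (0.45); the remaining lags stay at or below 0.01.
The dominant spike at lag 4 indicates a seasonal period of 4.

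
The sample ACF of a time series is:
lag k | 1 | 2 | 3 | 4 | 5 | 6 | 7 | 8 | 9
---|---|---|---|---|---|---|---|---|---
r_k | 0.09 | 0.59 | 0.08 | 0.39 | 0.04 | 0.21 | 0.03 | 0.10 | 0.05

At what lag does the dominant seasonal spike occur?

The largest autocorrelation is r_2 = 0.59, with weaker echoes at lags 4 (0.39) and 6 (0.21); the remaining lags stay at or below 0.10.
The dominant spike at lag 2 indicates a seasonal period of 2.

2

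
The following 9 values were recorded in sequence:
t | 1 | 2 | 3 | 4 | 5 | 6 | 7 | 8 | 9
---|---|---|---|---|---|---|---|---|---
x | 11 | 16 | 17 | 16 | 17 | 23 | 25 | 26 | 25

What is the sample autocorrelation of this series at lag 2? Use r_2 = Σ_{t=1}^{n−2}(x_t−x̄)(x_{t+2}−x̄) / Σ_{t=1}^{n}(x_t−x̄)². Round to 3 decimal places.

0.298

Mean x̄ = (11 + 16 + 17 + 16 + 17 + 23 + 25 + 26 + 25)/9 = 19.5556
Numerator Σ_{t=1}^{7}(x_t−x̄)(x_{t+2}−x̄) = 66.7160
Denominator Σ(x_t−x̄)² = 224.2222
r_2 = 66.7160 / 224.2222 = 0.298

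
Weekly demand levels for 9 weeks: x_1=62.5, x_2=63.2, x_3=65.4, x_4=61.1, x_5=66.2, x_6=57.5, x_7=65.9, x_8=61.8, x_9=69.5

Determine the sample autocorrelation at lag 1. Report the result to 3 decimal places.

-0.567

Mean x̄ = (62.5 + 63.2 + 65.4 + 61.1 + 66.2 + 57.5 + 65.9 + 61.8 + 69.5)/9 = 63.6778
Numerator Σ_{t=1}^{8}(x_t−x̄)(x_{t+1}−x̄) = -55.6172
Denominator Σ(x_t−x̄)² = 98.1156
r_1 = -55.6172 / 98.1156 = -0.567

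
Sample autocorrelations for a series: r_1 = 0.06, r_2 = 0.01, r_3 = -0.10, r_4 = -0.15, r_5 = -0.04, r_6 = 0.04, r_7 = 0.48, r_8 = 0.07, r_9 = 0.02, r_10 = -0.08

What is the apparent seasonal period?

The largest autocorrelation is r_7 = 0.48; the remaining lags stay at or below 0.07.
The dominant spike at lag 7 indicates a seasonal period of 7.

7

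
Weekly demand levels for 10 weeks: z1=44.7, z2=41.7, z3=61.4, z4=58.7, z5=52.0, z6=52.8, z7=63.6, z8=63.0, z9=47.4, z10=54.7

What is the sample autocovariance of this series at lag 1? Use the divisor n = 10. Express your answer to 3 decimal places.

Mean z̄ = (44.7 + 41.7 + 61.4 + 58.7 + 52.0 + 52.8 + 63.6 + 63.0 + 47.4 + 54.7)/10 = 54.0000
Σ_{t=1}^{9}(z_t−z̄)(z_{t+1}−z̄) = 62.0100
γ_1 = 62.0100 / 10 = 6.201

6.201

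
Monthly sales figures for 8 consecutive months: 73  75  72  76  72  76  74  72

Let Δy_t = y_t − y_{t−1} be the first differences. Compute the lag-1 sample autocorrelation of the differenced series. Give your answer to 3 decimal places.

-0.787

First differences Δy: 2, -3, 4, -4, 4, -2, -2
Mean of differences = -0.1429
Numerator Σ(Δy_t−Δȳ)(Δy_{t+1}−Δȳ) = -54.1633
Denominator Σ(Δy_t−Δȳ)² = 68.8571
r_1(Δy) = -54.1633 / 68.8571 = -0.787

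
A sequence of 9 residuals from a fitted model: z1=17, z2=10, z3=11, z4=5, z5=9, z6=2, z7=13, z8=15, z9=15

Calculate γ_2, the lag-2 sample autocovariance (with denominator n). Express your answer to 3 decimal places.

Mean z̄ = (17 + 10 + 11 + 5 + 9 + 2 + 13 + 15 + 15)/9 = 10.7778
Σ_{t=1}^{7}(z_t−z̄)(z_{t+2}−z̄) = 24.5679
γ_2 = 24.5679 / 9 = 2.730

2.730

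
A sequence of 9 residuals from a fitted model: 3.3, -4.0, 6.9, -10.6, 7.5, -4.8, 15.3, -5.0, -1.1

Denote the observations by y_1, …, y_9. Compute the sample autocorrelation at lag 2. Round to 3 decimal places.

0.531

Mean ȳ = (3.3 − 4.0 + 6.9 − 10.6 + 7.5 − 4.8 + 15.3 − 5.0 − 1.1)/9 = 0.8333
Σ(y_t−ȳ)(y_{t+2}−ȳ) = (14.9644) + (55.2611) + (40.4444) + (64.4078) + (96.4444) + (32.8611) + (-27.9689) = 276.4144
Denominator Σ(y_t−ȳ)² = 520.2000
r_2 = 276.4144 / 520.2000 = 0.531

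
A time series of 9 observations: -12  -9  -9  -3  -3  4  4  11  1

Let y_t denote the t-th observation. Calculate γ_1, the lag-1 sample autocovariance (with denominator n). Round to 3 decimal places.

30.217

Mean ȳ = (-12 − 9 − 9 − 3 − 3 + 4 + 4 + 11 + 1)/9 = -1.7778
Σ_{t=1}^{8}(y_t−ȳ)(y_{t+1}−ȳ) = 271.9506
γ_1 = 271.9506 / 9 = 30.217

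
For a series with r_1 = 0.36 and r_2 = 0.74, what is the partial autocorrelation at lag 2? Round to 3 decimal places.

φ_{22} = (r_2 − r_1²) / (1 − r_1²)
r_1² = (0.36)² = 0.1296
Numerator = 0.74 − 0.1296 = 0.6104; denominator = 1 − 0.1296 = 0.8704
φ_{22} = 0.6104 / 0.8704 = 0.701

0.701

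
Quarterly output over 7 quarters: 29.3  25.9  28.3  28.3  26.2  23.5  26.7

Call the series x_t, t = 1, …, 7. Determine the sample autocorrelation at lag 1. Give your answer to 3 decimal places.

Mean x̄ = (29.3 + 25.9 + 28.3 + 28.3 + 26.2 + 23.5 + 26.7)/7 = 26.8857
Σ(x_t−x̄)(x_{t+1}−x̄) = (-2.3798) + (-1.3941) + (2.0002) + (-0.9698) + (2.3216) + (0.6288) = 0.2069
Denominator Σ(x_t−x̄)² = 22.7686
r_1 = 0.2069 / 22.7686 = 0.009

0.009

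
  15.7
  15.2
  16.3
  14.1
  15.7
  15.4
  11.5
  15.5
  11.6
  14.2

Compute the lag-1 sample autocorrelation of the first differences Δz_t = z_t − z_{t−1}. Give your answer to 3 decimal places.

First differences Δz: -0.5, 1.1, -2.2, 1.6, -0.3, -3.9, 4.0, -3.9, 2.6
Mean of differences = -0.1667
Numerator Σ(Δz_t−Δz̄)(Δz_{t+1}−Δz̄) = -47.7678
Denominator Σ(Δz_t−Δz̄)² = 61.8800
r_1(Δz) = -47.7678 / 61.8800 = -0.772

-0.772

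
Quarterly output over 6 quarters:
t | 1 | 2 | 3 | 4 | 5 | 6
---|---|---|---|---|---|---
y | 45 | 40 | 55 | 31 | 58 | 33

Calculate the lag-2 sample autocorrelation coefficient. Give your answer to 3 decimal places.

0.576

Mean ȳ = (45 + 40 + 55 + 31 + 58 + 33)/6 = 43.6667
Deviations from mean: 1.3333, -3.6667, 11.3333, -12.6667, 14.3333, -10.6667
Σ(y_t−ȳ)(y_{t+2}−ȳ) = (15.1111) + (46.4444) + (162.4444) + (135.1111) = 359.1111
Denominator Σ(y_t−ȳ)² = 623.3333
r_2 = 359.1111 / 623.3333 = 0.576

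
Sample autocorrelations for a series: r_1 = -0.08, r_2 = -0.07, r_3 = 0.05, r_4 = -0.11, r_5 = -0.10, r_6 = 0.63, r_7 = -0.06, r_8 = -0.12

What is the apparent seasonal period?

The largest autocorrelation is r_6 = 0.63; the remaining lags stay at or below 0.05.
The dominant spike at lag 6 indicates a seasonal period of 6.

6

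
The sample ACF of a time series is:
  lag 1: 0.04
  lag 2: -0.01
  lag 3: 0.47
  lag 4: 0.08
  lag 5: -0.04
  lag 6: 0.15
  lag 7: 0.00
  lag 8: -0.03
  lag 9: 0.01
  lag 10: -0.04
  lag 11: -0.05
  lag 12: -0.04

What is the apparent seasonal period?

3

The largest autocorrelation is r_3 = 0.47, with a weaker echo at lag 6 (0.15); the remaining lags stay at or below 0.08.
The dominant spike at lag 3 indicates a seasonal period of 3.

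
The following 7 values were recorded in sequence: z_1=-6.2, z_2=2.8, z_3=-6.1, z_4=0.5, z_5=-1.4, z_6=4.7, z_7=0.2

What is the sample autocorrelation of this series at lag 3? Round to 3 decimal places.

-0.358

Mean z̄ = (-6.2 + 2.8 − 6.1 + 0.5 − 1.4 + 4.7 + 0.2)/7 = -0.7857
Deviations from mean: -5.4143, 3.5857, -5.3143, 1.2857, -0.6143, 5.4857, 0.9857
Σ(z_t−z̄)(z_{t+3}−z̄) = (-6.9612) + (-2.2027) + (-29.1527) + (1.2673) = -37.0492
Denominator Σ(z_t−z̄)² = 103.5086
r_3 = -37.0492 / 103.5086 = -0.358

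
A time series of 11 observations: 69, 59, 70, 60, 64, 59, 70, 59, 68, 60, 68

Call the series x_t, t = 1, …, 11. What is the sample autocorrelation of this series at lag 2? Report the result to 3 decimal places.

Mean x̄ = (69 + 59 + 70 + 60 + 64 + 59 + 70 + 59 + 68 + 60 + 68)/11 = 64.1818
Numerator Σ_{t=1}^{9}(x_t−x̄)(x_{t+2}−x̄) = 154.5702
Denominator Σ(x_t−x̄)² = 235.6364
r_2 = 154.5702 / 235.6364 = 0.656

0.656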